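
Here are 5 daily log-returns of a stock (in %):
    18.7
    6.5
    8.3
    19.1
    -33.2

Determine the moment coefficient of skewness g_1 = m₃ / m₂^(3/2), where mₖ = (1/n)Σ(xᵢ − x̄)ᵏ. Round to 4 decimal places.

-1.2366

x̄ = (18.7 + 6.5 + 8.3 + 19.1 - 33.2) / 5 = 3.8800
deviations (xᵢ − x̄): 14.8200, 2.6200, 4.4200, 15.2200, -37.0800
Σ(xᵢ − x̄)² = 1852.6080 ⇒ m₂ = 1852.6080/5 = 370.52160
Σ(xᵢ − x̄)³ = -44097.2945 ⇒ m₃ = -44097.2945/5 = -8819.45890
m₂^(3/2) = 370.52160^(1.5) = 7132.14717
g_1 = m₃ / m₂^(3/2) = -8819.45890 / 7132.14717 ≈ -1.2366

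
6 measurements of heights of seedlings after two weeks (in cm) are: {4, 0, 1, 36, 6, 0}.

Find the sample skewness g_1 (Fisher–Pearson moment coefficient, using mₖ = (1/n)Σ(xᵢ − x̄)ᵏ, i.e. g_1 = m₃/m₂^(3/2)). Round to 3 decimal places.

1.675

x̄ = (4 + 0 + 1 + 36 + 6 + 0) / 6 = 7.8333
deviations (xᵢ − x̄): -3.8333, -7.8333, -6.8333, 28.1667, -1.8333, -7.8333
Σ(xᵢ − x̄)² = 980.8333 ⇒ m₂ = 980.8333/6 = 163.47222
Σ(xᵢ − x̄)³ = 21003.4444 ⇒ m₃ = 21003.4444/6 = 3500.57407
m₂^(3/2) = 163.47222^(1.5) = 2090.09463
g_1 = m₃ / m₂^(3/2) = 3500.57407 / 2090.09463 ≈ 1.675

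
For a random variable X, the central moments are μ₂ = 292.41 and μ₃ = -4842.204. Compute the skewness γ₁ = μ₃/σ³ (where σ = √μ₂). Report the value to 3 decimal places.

-0.968

σ = √μ₂ = √292.41 = 17.10000
σ³ = μ₂^(3/2) = 5000.21100
γ₁ = μ₃/σ³ = -4842.204 / 5000.21100 ≈ -0.968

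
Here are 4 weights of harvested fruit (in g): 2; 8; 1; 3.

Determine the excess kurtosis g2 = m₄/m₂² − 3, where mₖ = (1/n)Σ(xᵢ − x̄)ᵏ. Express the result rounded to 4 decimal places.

-0.8395

x̄ = 3.5000
Σ(xᵢ − x̄)² = 29.0000 ⇒ m₂ = 7.25000
Σ(xᵢ − x̄)⁴ = 454.2500 ⇒ m₄ = 113.56250
m₂² = 52.56250
g2 = m₄/m₂² − 3 = 2.16052 − 3 ≈ -0.8395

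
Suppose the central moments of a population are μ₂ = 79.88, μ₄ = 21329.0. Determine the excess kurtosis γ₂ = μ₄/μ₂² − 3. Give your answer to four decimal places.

μ₂² = 79.88² = 6380.81440
μ₄/μ₂² = 21329.0 / 6380.81440 = 3.34268
γ₂ = 3.34268 − 3 ≈ 0.3427

0.3427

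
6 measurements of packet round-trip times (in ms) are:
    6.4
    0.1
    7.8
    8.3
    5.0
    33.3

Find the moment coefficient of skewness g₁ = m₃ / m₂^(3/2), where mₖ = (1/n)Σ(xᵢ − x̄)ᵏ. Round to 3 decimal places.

1.523

x̄ = (6.4 + 0.1 + 7.8 + 8.3 + 5.0 + 33.3) / 6 = 10.1500
deviations (xᵢ − x̄): -3.7500, -10.0500, -2.3500, -1.8500, -5.1500, 23.1500
Σ(xᵢ − x̄)² = 686.4550 ⇒ m₂ = 686.4550/6 = 114.40917
Σ(xᵢ − x̄)³ = 11182.8960 ⇒ m₃ = 11182.8960/6 = 1863.81600
m₂^(3/2) = 114.40917^(1.5) = 1223.74585
g₁ = m₃ / m₂^(3/2) = 1863.81600 / 1223.74585 ≈ 1.523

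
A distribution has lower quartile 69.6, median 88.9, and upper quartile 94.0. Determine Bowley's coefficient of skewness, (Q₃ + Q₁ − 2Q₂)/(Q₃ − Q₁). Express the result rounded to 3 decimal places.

-0.582

numerator: Q₃ + Q₁ − 2Q₂ = 94.0 + 69.6 − 2×88.9 = -14.2000
denominator: Q₃ − Q₁ = 94.0 − 69.6 = 24.4000
Bowley skewness = -14.2000 / 24.4000 ≈ -0.582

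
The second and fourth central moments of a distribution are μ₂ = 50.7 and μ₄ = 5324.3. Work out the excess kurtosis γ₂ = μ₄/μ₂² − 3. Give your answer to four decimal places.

μ₂² = 50.7² = 2570.49000
μ₄/μ₂² = 5324.3 / 2570.49000 = 2.07132
γ₂ = 2.07132 − 3 ≈ -0.9287

-0.9287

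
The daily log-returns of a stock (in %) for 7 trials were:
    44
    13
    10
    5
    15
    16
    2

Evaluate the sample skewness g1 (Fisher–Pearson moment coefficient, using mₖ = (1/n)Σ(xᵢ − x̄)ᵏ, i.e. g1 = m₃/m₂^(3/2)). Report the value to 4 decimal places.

1.4476

x̄ = (44 + 13 + 10 + 5 + 15 + 16 + 2) / 7 = 15.0000
deviations (xᵢ − x̄): 29.0000, -2.0000, -5.0000, -10.0000, 0.0000, 1.0000, -13.0000
Σ(xᵢ − x̄)² = 1140.0000 ⇒ m₂ = 1140.0000/7 = 162.85714
Σ(xᵢ − x̄)³ = 21060.0000 ⇒ m₃ = 21060.0000/7 = 3008.57143
m₂^(3/2) = 162.85714^(1.5) = 2078.30947
g1 = m₃ / m₂^(3/2) = 3008.57143 / 2078.30947 ≈ 1.4476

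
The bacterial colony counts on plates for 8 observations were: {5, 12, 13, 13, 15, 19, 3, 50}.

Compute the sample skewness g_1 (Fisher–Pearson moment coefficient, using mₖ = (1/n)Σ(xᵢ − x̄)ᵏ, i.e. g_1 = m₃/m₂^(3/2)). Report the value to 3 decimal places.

x̄ = (5 + 12 + 13 + 13 + 15 + 19 + 3 + 50) / 8 = 16.2500
deviations (xᵢ − x̄): -11.2500, -4.2500, -3.2500, -3.2500, -1.2500, 2.7500, -13.2500, 33.7500
Σ(xᵢ − x̄)² = 1489.5000 ⇒ m₂ = 1489.5000/8 = 186.18750
Σ(xᵢ − x̄)³ = 34566.7500 ⇒ m₃ = 34566.7500/8 = 4320.84375
m₂^(3/2) = 186.18750^(1.5) = 2540.53850
g_1 = m₃ / m₂^(3/2) = 4320.84375 / 2540.53850 ≈ 1.701

1.701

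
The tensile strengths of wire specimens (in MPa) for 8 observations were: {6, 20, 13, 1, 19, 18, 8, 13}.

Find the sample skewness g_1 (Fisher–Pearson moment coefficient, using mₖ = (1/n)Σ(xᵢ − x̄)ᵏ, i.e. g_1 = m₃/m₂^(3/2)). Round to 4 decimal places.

x̄ = (6 + 20 + 13 + 1 + 19 + 18 + 8 + 13) / 8 = 12.2500
deviations (xᵢ − x̄): -6.2500, 7.7500, 0.7500, -11.2500, 6.7500, 5.7500, -4.2500, 0.7500
Σ(xᵢ − x̄)² = 323.5000 ⇒ m₂ = 323.5000/8 = 40.43750
Σ(xᵢ − x̄)³ = -780.7500 ⇒ m₃ = -780.7500/8 = -97.59375
m₂^(3/2) = 40.43750^(1.5) = 257.14403
g_1 = m₃ / m₂^(3/2) = -97.59375 / 257.14403 ≈ -0.3795

-0.3795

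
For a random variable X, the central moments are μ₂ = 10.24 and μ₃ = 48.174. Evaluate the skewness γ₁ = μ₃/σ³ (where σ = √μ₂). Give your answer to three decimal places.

σ = √μ₂ = √10.24 = 3.20000
σ³ = μ₂^(3/2) = 32.76800
γ₁ = μ₃/σ³ = 48.174 / 32.76800 ≈ 1.470

1.470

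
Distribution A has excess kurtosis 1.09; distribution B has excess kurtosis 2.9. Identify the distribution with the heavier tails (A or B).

Higher excess kurtosis ⇒ heavier tails relative to the normal distribution.
1.09 vs 2.9: the larger is 2.9, so B has heavier tails.

B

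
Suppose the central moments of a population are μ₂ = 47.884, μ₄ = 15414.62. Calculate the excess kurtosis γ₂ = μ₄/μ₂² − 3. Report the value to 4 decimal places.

μ₂² = 47.884² = 2292.87746
μ₄/μ₂² = 15414.62 / 2292.87746 = 6.72283
γ₂ = 6.72283 − 3 ≈ 3.7228

3.7228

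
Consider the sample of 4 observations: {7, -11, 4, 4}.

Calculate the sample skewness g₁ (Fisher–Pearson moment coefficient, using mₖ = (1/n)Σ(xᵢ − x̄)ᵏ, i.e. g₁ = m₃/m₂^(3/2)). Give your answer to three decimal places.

-1.047

x̄ = (7 - 11 + 4 + 4) / 4 = 1.0000
deviations (xᵢ − x̄): 6.0000, -12.0000, 3.0000, 3.0000
Σ(xᵢ − x̄)² = 198.0000 ⇒ m₂ = 198.0000/4 = 49.50000
Σ(xᵢ − x̄)³ = -1458.0000 ⇒ m₃ = -1458.0000/4 = -364.50000
m₂^(3/2) = 49.50000^(1.5) = 348.26337
g₁ = m₃ / m₂^(3/2) = -364.50000 / 348.26337 ≈ -1.047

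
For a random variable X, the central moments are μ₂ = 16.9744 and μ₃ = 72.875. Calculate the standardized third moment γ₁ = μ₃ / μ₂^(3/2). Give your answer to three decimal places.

1.042

σ = √μ₂ = √16.9744 = 4.12000
σ³ = μ₂^(3/2) = 69.93453
γ₁ = μ₃/σ³ = 72.875 / 69.93453 ≈ 1.042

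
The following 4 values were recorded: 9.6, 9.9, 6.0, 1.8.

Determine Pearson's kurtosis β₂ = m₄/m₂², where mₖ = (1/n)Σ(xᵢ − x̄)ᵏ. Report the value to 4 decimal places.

x̄ = 6.8250
Σ(xᵢ − x̄)² = 43.0875 ⇒ m₂ = 10.77188
Σ(xᵢ − x̄)⁴ = 786.7658 ⇒ m₄ = 196.69145
m₂² = 116.03329
β₂ = m₄/m₂² = 196.69145 / 116.03329 ≈ 1.6951

1.6951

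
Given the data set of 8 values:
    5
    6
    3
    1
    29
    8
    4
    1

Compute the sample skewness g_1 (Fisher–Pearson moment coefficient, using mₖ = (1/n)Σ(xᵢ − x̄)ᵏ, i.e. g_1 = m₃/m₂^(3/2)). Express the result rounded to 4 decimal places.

x̄ = (5 + 6 + 3 + 1 + 29 + 8 + 4 + 1) / 8 = 7.1250
deviations (xᵢ − x̄): -2.1250, -1.1250, -4.1250, -6.1250, 21.8750, 0.8750, -3.1250, -6.1250
Σ(xᵢ − x̄)² = 586.8750 ⇒ m₂ = 586.8750/8 = 73.35938
Σ(xᵢ − x̄)³ = 9896.9063 ⇒ m₃ = 9896.9063/8 = 1237.11328
m₂^(3/2) = 73.35938^(1.5) = 628.32369
g_1 = m₃ / m₂^(3/2) = 1237.11328 / 628.32369 ≈ 1.9689

1.9689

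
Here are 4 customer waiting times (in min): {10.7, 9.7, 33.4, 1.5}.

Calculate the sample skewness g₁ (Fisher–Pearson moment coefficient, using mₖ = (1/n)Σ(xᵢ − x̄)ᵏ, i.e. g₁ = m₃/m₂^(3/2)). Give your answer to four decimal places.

x̄ = (10.7 + 9.7 + 33.4 + 1.5) / 4 = 13.8250
deviations (xᵢ − x̄): -3.1250, -4.1250, 19.5750, -12.3250
Σ(xᵢ − x̄)² = 561.8675 ⇒ m₂ = 561.8675/4 = 140.46687
Σ(xᵢ − x̄)³ = 5527.8169 ⇒ m₃ = 5527.8169/4 = 1381.95422
m₂^(3/2) = 140.46687^(1.5) = 1664.79545
g₁ = m₃ / m₂^(3/2) = 1381.95422 / 1664.79545 ≈ 0.8301

0.8301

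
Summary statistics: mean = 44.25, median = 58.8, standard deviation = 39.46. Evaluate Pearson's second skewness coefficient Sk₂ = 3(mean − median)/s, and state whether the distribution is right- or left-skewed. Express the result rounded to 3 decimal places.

Sk₂ = 3(44.25 − 58.8) / 39.46 = 3 × -14.5500 / 39.46
    = -43.6500 / 39.46 ≈ -1.106
Sk₂ < 0 ⇒ mean < median ⇒ left-skewed (negative skew).

-1.106, left-skewed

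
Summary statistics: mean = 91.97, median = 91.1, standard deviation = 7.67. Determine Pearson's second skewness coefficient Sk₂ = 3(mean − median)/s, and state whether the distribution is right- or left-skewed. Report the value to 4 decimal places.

Sk₂ = 3(91.97 − 91.1) / 7.67 = 3 × 0.8700 / 7.67
    = 2.6100 / 7.67 ≈ 0.3403
Sk₂ > 0 ⇒ mean > median ⇒ right-skewed (positive skew).

0.3403, right-skewed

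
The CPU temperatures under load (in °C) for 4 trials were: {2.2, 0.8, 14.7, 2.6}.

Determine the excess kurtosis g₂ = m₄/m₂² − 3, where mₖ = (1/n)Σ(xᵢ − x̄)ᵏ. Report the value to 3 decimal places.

x̄ = 5.0750
Σ(xᵢ − x̄)² = 125.3075 ⇒ m₂ = 31.32688
Σ(xᵢ − x̄)⁴ = 9022.1277 ⇒ m₄ = 2255.53193
m₂² = 981.37310
g₂ = m₄/m₂² − 3 = 2.29834 − 3 ≈ -0.702

-0.702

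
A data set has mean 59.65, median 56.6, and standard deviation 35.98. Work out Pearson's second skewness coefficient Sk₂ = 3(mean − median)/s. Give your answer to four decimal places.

0.2543

Sk₂ = 3(59.65 − 56.6) / 35.98 = 3 × 3.0500 / 35.98
    = 9.1500 / 35.98 ≈ 0.2543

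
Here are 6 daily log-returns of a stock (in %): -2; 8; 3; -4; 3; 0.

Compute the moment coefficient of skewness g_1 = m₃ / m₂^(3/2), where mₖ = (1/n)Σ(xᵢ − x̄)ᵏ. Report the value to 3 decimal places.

0.321

x̄ = (-2 + 8 + 3 - 4 + 3 + 0) / 6 = 1.3333
deviations (xᵢ − x̄): -3.3333, 6.6667, 1.6667, -5.3333, 1.6667, -1.3333
Σ(xᵢ − x̄)² = 91.3333 ⇒ m₂ = 91.3333/6 = 15.22222
Σ(xᵢ − x̄)³ = 114.4444 ⇒ m₃ = 114.4444/6 = 19.07407
m₂^(3/2) = 15.22222^(1.5) = 59.39051
g_1 = m₃ / m₂^(3/2) = 19.07407 / 59.39051 ≈ 0.321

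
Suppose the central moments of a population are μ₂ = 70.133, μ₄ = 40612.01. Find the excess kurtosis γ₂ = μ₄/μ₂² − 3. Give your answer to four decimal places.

μ₂² = 70.133² = 4918.63769
μ₄/μ₂² = 40612.01 / 4918.63769 = 8.25676
γ₂ = 8.25676 − 3 ≈ 5.2568

5.2568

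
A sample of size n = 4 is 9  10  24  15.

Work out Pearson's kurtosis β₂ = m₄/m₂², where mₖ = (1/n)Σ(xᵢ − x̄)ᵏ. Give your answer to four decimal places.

1.9054

x̄ = 14.5000
Σ(xᵢ − x̄)² = 141.0000 ⇒ m₂ = 35.25000
Σ(xᵢ − x̄)⁴ = 9470.2500 ⇒ m₄ = 2367.56250
m₂² = 1242.56250
β₂ = m₄/m₂² = 2367.56250 / 1242.56250 ≈ 1.9054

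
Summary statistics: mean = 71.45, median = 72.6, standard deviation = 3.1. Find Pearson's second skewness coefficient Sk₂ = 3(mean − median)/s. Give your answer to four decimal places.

Sk₂ = 3(71.45 − 72.6) / 3.1 = 3 × -1.1500 / 3.1
    = -3.4500 / 3.1 ≈ -1.1129

-1.1129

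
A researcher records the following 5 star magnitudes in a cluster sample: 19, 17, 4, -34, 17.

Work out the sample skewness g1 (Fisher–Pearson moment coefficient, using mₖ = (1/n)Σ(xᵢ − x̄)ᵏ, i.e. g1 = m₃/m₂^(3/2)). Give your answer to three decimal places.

x̄ = (19 + 17 + 4 - 34 + 17) / 5 = 4.6000
deviations (xᵢ − x̄): 14.4000, 12.4000, -0.6000, -38.6000, 12.4000
Σ(xᵢ − x̄)² = 2005.2000 ⇒ m₂ = 2005.2000/5 = 401.04000
Σ(xᵢ − x̄)³ = -50713.4400 ⇒ m₃ = -50713.4400/5 = -10142.68800
m₂^(3/2) = 401.04000^(1.5) = 8031.22027
g1 = m₃ / m₂^(3/2) = -10142.68800 / 8031.22027 ≈ -1.263

-1.263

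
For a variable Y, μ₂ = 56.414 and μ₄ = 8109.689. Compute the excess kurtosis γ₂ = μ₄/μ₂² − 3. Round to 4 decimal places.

μ₂² = 56.414² = 3182.53940
μ₄/μ₂² = 8109.689 / 3182.53940 = 2.54818
γ₂ = 2.54818 − 3 ≈ -0.4518

-0.4518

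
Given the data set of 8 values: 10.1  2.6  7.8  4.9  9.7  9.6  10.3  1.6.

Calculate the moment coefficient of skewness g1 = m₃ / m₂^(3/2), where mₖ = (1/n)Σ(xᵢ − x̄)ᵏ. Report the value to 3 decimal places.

-0.576

x̄ = (10.1 + 2.6 + 7.8 + 4.9 + 9.7 + 9.6 + 10.3 + 1.6) / 8 = 7.0750
deviations (xᵢ − x̄): 3.0250, -4.4750, 0.7250, -2.1750, 2.6250, 2.5250, 3.2250, -5.4750
Σ(xᵢ − x̄)² = 88.0750 ⇒ m₂ = 88.0750/8 = 11.00937
Σ(xᵢ − x̄)³ = -168.2302 ⇒ m₃ = -168.2302/8 = -21.02878
m₂^(3/2) = 11.00937^(1.5) = 36.52952
g1 = m₃ / m₂^(3/2) = -21.02878 / 36.52952 ≈ -0.576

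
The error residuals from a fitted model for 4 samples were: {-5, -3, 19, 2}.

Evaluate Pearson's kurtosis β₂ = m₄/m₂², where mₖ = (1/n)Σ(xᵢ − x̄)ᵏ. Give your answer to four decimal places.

2.1276

x̄ = 3.2500
Σ(xᵢ − x̄)² = 356.7500 ⇒ m₂ = 89.18750
Σ(xᵢ − x̄)⁴ = 67695.8281 ⇒ m₄ = 16923.95703
m₂² = 7954.41016
β₂ = m₄/m₂² = 16923.95703 / 7954.41016 ≈ 2.1276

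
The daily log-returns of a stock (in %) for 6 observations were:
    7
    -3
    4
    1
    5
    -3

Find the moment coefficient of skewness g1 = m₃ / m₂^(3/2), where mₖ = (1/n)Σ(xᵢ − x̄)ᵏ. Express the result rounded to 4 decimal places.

x̄ = (7 - 3 + 4 + 1 + 5 - 3) / 6 = 1.8333
deviations (xᵢ − x̄): 5.1667, -4.8333, 2.1667, -0.8333, 3.1667, -4.8333
Σ(xᵢ − x̄)² = 88.8333 ⇒ m₂ = 88.8333/6 = 14.80556
Σ(xᵢ − x̄)³ = -46.5556 ⇒ m₃ = -46.5556/6 = -7.75926
m₂^(3/2) = 14.80556^(1.5) = 56.96880
g1 = m₃ / m₂^(3/2) = -7.75926 / 56.96880 ≈ -0.1362

-0.1362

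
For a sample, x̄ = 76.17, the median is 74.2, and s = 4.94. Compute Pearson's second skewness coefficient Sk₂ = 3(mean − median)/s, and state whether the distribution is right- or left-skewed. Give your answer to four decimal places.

Sk₂ = 3(76.17 − 74.2) / 4.94 = 3 × 1.9700 / 4.94
    = 5.9100 / 4.94 ≈ 1.1964
Sk₂ > 0 ⇒ mean > median ⇒ right-skewed (positive skew).

1.1964, right-skewed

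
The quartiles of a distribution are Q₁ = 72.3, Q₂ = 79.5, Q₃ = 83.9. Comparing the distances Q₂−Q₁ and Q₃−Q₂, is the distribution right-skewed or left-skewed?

left-skewed

Q₂ − Q₁ = 7.2;  Q₃ − Q₂ = 4.4
Q₂ − Q₁ > Q₃ − Q₂ ⇒ the lower half is more spread out ⇒ left-skewed.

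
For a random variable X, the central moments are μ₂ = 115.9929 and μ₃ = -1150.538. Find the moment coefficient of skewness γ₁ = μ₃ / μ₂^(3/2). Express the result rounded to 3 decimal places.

σ = √μ₂ = √115.9929 = 10.77000
σ³ = μ₂^(3/2) = 1249.24353
γ₁ = μ₃/σ³ = -1150.538 / 1249.24353 ≈ -0.921

-0.921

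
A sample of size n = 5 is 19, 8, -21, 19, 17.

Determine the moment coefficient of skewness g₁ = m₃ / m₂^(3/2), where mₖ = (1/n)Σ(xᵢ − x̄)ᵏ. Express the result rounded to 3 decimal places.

x̄ = (19 + 8 - 21 + 19 + 17) / 5 = 8.4000
deviations (xᵢ − x̄): 10.6000, -0.4000, -29.4000, 10.6000, 8.6000
Σ(xᵢ − x̄)² = 1163.2000 ⇒ m₂ = 1163.2000/5 = 232.64000
Σ(xᵢ − x̄)³ = -22394.1600 ⇒ m₃ = -22394.1600/5 = -4478.83200
m₂^(3/2) = 232.64000^(1.5) = 3548.35109
g₁ = m₃ / m₂^(3/2) = -4478.83200 / 3548.35109 ≈ -1.262

-1.262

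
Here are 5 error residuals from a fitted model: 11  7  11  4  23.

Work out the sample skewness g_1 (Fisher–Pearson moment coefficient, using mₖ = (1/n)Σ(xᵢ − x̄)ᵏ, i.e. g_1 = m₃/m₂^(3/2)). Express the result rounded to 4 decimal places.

x̄ = (11 + 7 + 11 + 4 + 23) / 5 = 11.2000
deviations (xᵢ − x̄): -0.2000, -4.2000, -0.2000, -7.2000, 11.8000
Σ(xᵢ − x̄)² = 208.8000 ⇒ m₂ = 208.8000/5 = 41.76000
Σ(xᵢ − x̄)³ = 1195.6800 ⇒ m₃ = 1195.6800/5 = 239.13600
m₂^(3/2) = 41.76000^(1.5) = 269.86138
g_1 = m₃ / m₂^(3/2) = 239.13600 / 269.86138 ≈ 0.8861

0.8861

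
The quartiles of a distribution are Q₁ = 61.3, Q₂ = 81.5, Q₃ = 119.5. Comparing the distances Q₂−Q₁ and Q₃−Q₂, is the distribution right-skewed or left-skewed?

right-skewed

Q₂ − Q₁ = 20.2;  Q₃ − Q₂ = 38.0
Q₃ − Q₂ > Q₂ − Q₁ ⇒ the upper half is more spread out ⇒ right-skewed.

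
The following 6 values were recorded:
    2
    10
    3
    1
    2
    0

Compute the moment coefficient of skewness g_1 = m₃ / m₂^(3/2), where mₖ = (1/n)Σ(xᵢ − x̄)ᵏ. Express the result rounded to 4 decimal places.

x̄ = (2 + 10 + 3 + 1 + 2 + 0) / 6 = 3.0000
deviations (xᵢ − x̄): -1.0000, 7.0000, 0.0000, -2.0000, -1.0000, -3.0000
Σ(xᵢ − x̄)² = 64.0000 ⇒ m₂ = 64.0000/6 = 10.66667
Σ(xᵢ − x̄)³ = 306.0000 ⇒ m₃ = 306.0000/6 = 51.00000
m₂^(3/2) = 10.66667^(1.5) = 34.83719
g_1 = m₃ / m₂^(3/2) = 51.00000 / 34.83719 ≈ 1.4640

1.4640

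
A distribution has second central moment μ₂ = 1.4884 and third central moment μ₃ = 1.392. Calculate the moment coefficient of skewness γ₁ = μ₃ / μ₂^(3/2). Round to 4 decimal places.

σ = √μ₂ = √1.4884 = 1.22000
σ³ = μ₂^(3/2) = 1.81585
γ₁ = μ₃/σ³ = 1.392 / 1.81585 ≈ 0.7666

0.7666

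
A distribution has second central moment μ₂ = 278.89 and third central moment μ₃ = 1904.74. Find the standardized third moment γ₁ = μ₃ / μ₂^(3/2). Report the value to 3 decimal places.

σ = √μ₂ = √278.89 = 16.70000
σ³ = μ₂^(3/2) = 4657.46300
γ₁ = μ₃/σ³ = 1904.74 / 4657.46300 ≈ 0.409

0.409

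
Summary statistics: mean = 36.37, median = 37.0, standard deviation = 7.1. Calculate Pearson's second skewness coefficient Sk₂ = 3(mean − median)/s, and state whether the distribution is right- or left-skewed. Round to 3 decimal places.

-0.266, left-skewed

Sk₂ = 3(36.37 − 37.0) / 7.1 = 3 × -0.6300 / 7.1
    = -1.8900 / 7.1 ≈ -0.266
Sk₂ < 0 ⇒ mean < median ⇒ left-skewed (negative skew).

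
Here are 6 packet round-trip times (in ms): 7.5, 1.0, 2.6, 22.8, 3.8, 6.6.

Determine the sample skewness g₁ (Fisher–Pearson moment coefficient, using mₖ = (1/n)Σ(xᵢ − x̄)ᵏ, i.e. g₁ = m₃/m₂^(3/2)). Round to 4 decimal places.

1.4247

x̄ = (7.5 + 1.0 + 2.6 + 22.8 + 3.8 + 6.6) / 6 = 7.3833
deviations (xᵢ − x̄): 0.1167, -6.3833, -4.7833, 15.4167, -3.5833, -0.7833
Σ(xᵢ − x̄)² = 314.7683 ⇒ m₂ = 314.7683/6 = 52.46139
Σ(xᵢ − x̄)³ = 3248.0994 ⇒ m₃ = 3248.0994/6 = 541.34991
m₂^(3/2) = 52.46139^(1.5) = 379.97907
g₁ = m₃ / m₂^(3/2) = 541.34991 / 379.97907 ≈ 1.4247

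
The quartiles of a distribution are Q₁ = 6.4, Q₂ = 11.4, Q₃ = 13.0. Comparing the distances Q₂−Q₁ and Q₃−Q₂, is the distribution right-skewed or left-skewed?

left-skewed

Q₂ − Q₁ = 5.0;  Q₃ − Q₂ = 1.6
Q₂ − Q₁ > Q₃ − Q₂ ⇒ the lower half is more spread out ⇒ left-skewed.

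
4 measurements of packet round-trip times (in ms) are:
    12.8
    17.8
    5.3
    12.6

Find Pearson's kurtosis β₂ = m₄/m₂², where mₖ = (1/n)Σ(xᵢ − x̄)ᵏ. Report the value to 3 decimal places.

x̄ = 12.1250
Σ(xᵢ − x̄)² = 79.4675 ⇒ m₂ = 19.86688
Σ(xᵢ − x̄)⁴ = 3207.2154 ⇒ m₄ = 801.80385
m₂² = 394.69272
β₂ = m₄/m₂² = 801.80385 / 394.69272 ≈ 2.031

2.031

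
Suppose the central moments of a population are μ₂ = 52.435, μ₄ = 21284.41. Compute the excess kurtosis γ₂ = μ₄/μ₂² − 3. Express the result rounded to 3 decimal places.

μ₂² = 52.435² = 2749.42923
μ₄/μ₂² = 21284.41 / 2749.42923 = 7.74139
γ₂ = 7.74139 − 3 ≈ 4.741

4.741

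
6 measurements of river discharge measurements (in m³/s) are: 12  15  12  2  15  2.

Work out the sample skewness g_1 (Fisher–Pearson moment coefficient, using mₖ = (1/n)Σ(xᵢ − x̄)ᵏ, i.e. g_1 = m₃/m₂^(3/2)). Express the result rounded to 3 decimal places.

-0.556

x̄ = (12 + 15 + 12 + 2 + 15 + 2) / 6 = 9.6667
deviations (xᵢ − x̄): 2.3333, 5.3333, 2.3333, -7.6667, 5.3333, -7.6667
Σ(xᵢ − x̄)² = 185.3333 ⇒ m₂ = 185.3333/6 = 30.88889
Σ(xᵢ − x̄)³ = -572.4444 ⇒ m₃ = -572.4444/6 = -95.40741
m₂^(3/2) = 30.88889^(1.5) = 171.67357
g_1 = m₃ / m₂^(3/2) = -95.40741 / 171.67357 ≈ -0.556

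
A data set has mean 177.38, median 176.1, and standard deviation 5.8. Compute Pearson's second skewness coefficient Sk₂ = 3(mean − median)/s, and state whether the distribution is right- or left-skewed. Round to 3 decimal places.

0.662, right-skewed

Sk₂ = 3(177.38 − 176.1) / 5.8 = 3 × 1.2800 / 5.8
    = 3.8400 / 5.8 ≈ 0.662
Sk₂ > 0 ⇒ mean > median ⇒ right-skewed (positive skew).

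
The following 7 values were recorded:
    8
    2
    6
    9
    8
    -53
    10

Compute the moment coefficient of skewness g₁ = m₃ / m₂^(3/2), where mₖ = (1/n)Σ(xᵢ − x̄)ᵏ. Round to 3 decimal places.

-1.987

x̄ = (8 + 2 + 6 + 9 + 8 - 53 + 10) / 7 = -1.4286
deviations (xᵢ − x̄): 9.4286, 3.4286, 7.4286, 10.4286, 9.4286, -51.5714, 11.4286
Σ(xᵢ − x̄)² = 3143.7143 ⇒ m₂ = 3143.7143/7 = 449.10204
Σ(xᵢ − x̄)³ = -132406.5306 ⇒ m₃ = -132406.5306/7 = -18915.21866
m₂^(3/2) = 449.10204^(1.5) = 9517.38292
g₁ = m₃ / m₂^(3/2) = -18915.21866 / 9517.38292 ≈ -1.987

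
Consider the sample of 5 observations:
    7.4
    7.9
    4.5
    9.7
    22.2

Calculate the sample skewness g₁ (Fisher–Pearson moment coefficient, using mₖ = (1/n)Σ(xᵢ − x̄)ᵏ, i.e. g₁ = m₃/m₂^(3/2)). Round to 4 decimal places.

1.2221

x̄ = (7.4 + 7.9 + 4.5 + 9.7 + 22.2) / 5 = 10.3400
deviations (xᵢ − x̄): -2.9400, -2.4400, -5.8400, -0.6400, 11.8600
Σ(xᵢ − x̄)² = 189.7720 ⇒ m₂ = 189.7720/5 = 37.95440
Σ(xᵢ − x̄)³ = 1428.8450 ⇒ m₃ = 1428.8450/5 = 285.76901
m₂^(3/2) = 37.95440^(1.5) = 233.82621
g₁ = m₃ / m₂^(3/2) = 285.76901 / 233.82621 ≈ 1.2221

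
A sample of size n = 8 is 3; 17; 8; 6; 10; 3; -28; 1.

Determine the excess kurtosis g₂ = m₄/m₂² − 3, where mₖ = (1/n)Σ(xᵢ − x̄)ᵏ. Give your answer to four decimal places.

x̄ = 2.5000
Σ(xᵢ − x̄)² = 1242.0000 ⇒ m₂ = 155.25000
Σ(xᵢ − x̄)⁴ = 913804.5000 ⇒ m₄ = 114225.56250
m₂² = 24102.56250
g₂ = m₄/m₂² − 3 = 4.73915 − 3 ≈ 1.7391

1.7391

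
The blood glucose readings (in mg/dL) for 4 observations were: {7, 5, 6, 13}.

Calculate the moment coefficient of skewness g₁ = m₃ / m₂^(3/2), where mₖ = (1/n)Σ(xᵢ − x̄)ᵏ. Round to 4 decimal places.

x̄ = (7 + 5 + 6 + 13) / 4 = 7.7500
deviations (xᵢ − x̄): -0.7500, -2.7500, -1.7500, 5.2500
Σ(xᵢ − x̄)² = 38.7500 ⇒ m₂ = 38.7500/4 = 9.68750
Σ(xᵢ − x̄)³ = 118.1250 ⇒ m₃ = 118.1250/4 = 29.53125
m₂^(3/2) = 9.68750^(1.5) = 30.15210
g₁ = m₃ / m₂^(3/2) = 29.53125 / 30.15210 ≈ 0.9794

0.9794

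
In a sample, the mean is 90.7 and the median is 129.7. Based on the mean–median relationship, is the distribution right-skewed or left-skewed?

left-skewed

mean − median = 90.7 − 129.7 = -39.0
mean < median ⇒ the longer tail is on the left ⇒ left-skewed (negatively skewed).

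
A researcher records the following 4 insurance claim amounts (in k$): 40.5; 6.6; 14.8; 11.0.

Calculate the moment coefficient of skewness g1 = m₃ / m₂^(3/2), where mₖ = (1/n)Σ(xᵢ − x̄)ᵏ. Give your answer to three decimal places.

0.989

x̄ = (40.5 + 6.6 + 14.8 + 11.0) / 4 = 18.2250
deviations (xᵢ − x̄): 22.2750, -11.6250, -3.4250, -7.2250
Σ(xᵢ − x̄)² = 695.2475 ⇒ m₂ = 695.2475/4 = 173.81188
Σ(xᵢ − x̄)³ = 9063.9754 ⇒ m₃ = 9063.9754/4 = 2265.99384
m₂^(3/2) = 173.81188^(1.5) = 2291.49633
g1 = m₃ / m₂^(3/2) = 2265.99384 / 2291.49633 ≈ 0.989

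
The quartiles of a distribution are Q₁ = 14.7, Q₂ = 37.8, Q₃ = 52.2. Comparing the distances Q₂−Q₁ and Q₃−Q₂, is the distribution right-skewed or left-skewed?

left-skewed

Q₂ − Q₁ = 23.1;  Q₃ − Q₂ = 14.4
Q₂ − Q₁ > Q₃ − Q₂ ⇒ the lower half is more spread out ⇒ left-skewed.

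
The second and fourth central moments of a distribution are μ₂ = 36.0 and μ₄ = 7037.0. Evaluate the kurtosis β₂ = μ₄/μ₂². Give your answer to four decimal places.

μ₂² = 36.0² = 1296.00000
μ₄/μ₂² = 7037.0 / 1296.00000 = 5.42978
β₂ ≈ 5.4298

5.4298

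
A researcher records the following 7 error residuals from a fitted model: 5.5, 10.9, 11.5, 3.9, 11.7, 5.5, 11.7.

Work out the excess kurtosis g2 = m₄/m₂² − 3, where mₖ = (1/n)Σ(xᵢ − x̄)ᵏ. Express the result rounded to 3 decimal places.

-1.757

x̄ = 8.6714
Σ(xᵢ − x̄)² = 74.1943 ⇒ m₂ = 10.59918
Σ(xᵢ − x̄)⁴ = 977.5796 ⇒ m₄ = 139.65423
m₂² = 112.34269
g2 = m₄/m₂² − 3 = 1.24311 − 3 ≈ -1.757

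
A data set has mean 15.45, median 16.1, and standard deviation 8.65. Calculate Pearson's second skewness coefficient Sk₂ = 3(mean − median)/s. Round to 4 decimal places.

Sk₂ = 3(15.45 − 16.1) / 8.65 = 3 × -0.6500 / 8.65
    = -1.9500 / 8.65 ≈ -0.2254

-0.2254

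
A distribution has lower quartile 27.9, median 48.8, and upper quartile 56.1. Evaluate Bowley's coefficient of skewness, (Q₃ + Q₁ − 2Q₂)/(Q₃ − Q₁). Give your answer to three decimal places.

-0.482

numerator: Q₃ + Q₁ − 2Q₂ = 56.1 + 27.9 − 2×48.8 = -13.6000
denominator: Q₃ − Q₁ = 56.1 − 27.9 = 28.2000
Bowley skewness = -13.6000 / 28.2000 ≈ -0.482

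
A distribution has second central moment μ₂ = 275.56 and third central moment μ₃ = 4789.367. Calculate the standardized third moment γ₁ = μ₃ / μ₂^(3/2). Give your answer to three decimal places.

1.047

σ = √μ₂ = √275.56 = 16.60000
σ³ = μ₂^(3/2) = 4574.29600
γ₁ = μ₃/σ³ = 4789.367 / 4574.29600 ≈ 1.047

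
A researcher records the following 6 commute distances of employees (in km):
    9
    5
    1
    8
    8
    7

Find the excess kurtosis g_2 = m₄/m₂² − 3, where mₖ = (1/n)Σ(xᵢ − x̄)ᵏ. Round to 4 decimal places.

-0.1931

x̄ = 6.3333
Σ(xᵢ − x̄)² = 43.3333 ⇒ m₂ = 7.22222
Σ(xᵢ − x̄)⁴ = 878.4444 ⇒ m₄ = 146.40741
m₂² = 52.16049
g_2 = m₄/m₂² − 3 = 2.80686 − 3 ≈ -0.1931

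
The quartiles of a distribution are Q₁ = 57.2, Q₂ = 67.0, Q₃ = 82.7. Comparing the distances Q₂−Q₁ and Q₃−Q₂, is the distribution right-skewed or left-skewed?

right-skewed

Q₂ − Q₁ = 9.8;  Q₃ − Q₂ = 15.7
Q₃ − Q₂ > Q₂ − Q₁ ⇒ the upper half is more spread out ⇒ right-skewed.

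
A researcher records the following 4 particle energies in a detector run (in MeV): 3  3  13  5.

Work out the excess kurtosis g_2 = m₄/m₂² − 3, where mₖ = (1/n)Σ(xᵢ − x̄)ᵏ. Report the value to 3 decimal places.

x̄ = 6.0000
Σ(xᵢ − x̄)² = 68.0000 ⇒ m₂ = 17.00000
Σ(xᵢ − x̄)⁴ = 2564.0000 ⇒ m₄ = 641.00000
m₂² = 289.00000
g_2 = m₄/m₂² − 3 = 2.21799 − 3 ≈ -0.782

-0.782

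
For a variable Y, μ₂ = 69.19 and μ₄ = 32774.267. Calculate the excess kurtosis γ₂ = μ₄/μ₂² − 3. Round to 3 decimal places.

3.846

μ₂² = 69.19² = 4787.25610
μ₄/μ₂² = 32774.267 / 4787.25610 = 6.84615
γ₂ = 6.84615 − 3 ≈ 3.846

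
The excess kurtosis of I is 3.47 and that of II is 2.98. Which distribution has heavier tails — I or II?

Higher excess kurtosis ⇒ heavier tails relative to the normal distribution.
3.47 vs 2.98: the larger is 3.47, so I has heavier tails.

I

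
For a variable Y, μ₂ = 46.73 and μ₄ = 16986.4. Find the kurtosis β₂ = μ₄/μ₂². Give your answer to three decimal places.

7.779

μ₂² = 46.73² = 2183.69290
μ₄/μ₂² = 16986.4 / 2183.69290 = 7.77875
β₂ ≈ 7.779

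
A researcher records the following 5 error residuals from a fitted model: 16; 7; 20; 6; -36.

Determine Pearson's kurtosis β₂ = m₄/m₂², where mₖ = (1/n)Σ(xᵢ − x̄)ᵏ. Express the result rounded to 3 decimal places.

2.921

x̄ = 2.6000
Σ(xᵢ − x̄)² = 2003.2000 ⇒ m₂ = 400.64000
Σ(xᵢ − x̄)⁴ = 2344394.6560 ⇒ m₄ = 468878.93120
m₂² = 160512.40960
β₂ = m₄/m₂² = 468878.93120 / 160512.40960 ≈ 2.921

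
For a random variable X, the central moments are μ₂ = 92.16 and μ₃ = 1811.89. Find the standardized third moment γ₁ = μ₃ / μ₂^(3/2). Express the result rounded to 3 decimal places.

2.048

σ = √μ₂ = √92.16 = 9.60000
σ³ = μ₂^(3/2) = 884.73600
γ₁ = μ₃/σ³ = 1811.89 / 884.73600 ≈ 2.048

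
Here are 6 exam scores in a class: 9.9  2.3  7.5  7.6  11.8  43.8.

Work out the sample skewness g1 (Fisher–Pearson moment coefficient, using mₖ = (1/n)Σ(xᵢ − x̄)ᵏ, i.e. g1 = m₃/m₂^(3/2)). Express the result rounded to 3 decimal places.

1.604

x̄ = (9.9 + 2.3 + 7.5 + 7.6 + 11.8 + 43.8) / 6 = 13.8167
deviations (xᵢ − x̄): -3.9167, -11.5167, -6.3167, -6.2167, -2.0167, 29.9833
Σ(xᵢ − x̄)² = 1129.5883 ⇒ m₂ = 1129.5883/6 = 188.26472
Σ(xᵢ − x̄)³ = 24866.9516 ⇒ m₃ = 24866.9516/6 = 4144.49193
m₂^(3/2) = 188.26472^(1.5) = 2583.17258
g1 = m₃ / m₂^(3/2) = 4144.49193 / 2583.17258 ≈ 1.604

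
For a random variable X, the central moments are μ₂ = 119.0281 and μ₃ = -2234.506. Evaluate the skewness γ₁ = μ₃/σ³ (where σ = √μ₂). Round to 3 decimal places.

-1.721

σ = √μ₂ = √119.0281 = 10.91000
σ³ = μ₂^(3/2) = 1298.59657
γ₁ = μ₃/σ³ = -2234.506 / 1298.59657 ≈ -1.721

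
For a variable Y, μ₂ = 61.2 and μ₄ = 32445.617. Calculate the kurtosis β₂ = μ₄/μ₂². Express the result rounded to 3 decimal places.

8.663

μ₂² = 61.2² = 3745.44000
μ₄/μ₂² = 32445.617 / 3745.44000 = 8.66270
β₂ ≈ 8.663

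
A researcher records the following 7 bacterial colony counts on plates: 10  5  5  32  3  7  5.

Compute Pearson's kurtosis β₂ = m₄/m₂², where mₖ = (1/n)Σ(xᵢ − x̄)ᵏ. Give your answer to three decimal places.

4.732

x̄ = 9.5714
Σ(xᵢ − x̄)² = 615.7143 ⇒ m₂ = 87.95918
Σ(xᵢ − x̄)⁴ = 256268.8222 ⇒ m₄ = 36609.83174
m₂² = 7736.81799
β₂ = m₄/m₂² = 36609.83174 / 7736.81799 ≈ 4.732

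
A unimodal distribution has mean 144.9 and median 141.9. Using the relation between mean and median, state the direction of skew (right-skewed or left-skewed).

right-skewed

mean − median = 144.9 − 141.9 = 3.0
mean > median ⇒ the longer tail is on the right ⇒ right-skewed (positively skewed).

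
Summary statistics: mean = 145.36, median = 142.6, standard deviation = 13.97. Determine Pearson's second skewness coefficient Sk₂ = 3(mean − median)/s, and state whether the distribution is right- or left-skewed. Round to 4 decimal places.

0.5927, right-skewed

Sk₂ = 3(145.36 − 142.6) / 13.97 = 3 × 2.7600 / 13.97
    = 8.2800 / 13.97 ≈ 0.5927
Sk₂ > 0 ⇒ mean > median ⇒ right-skewed (positive skew).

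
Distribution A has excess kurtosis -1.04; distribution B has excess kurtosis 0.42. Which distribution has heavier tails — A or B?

B

Higher excess kurtosis ⇒ heavier tails relative to the normal distribution.
-1.04 vs 0.42: the larger is 0.42, so B has heavier tails. (B is leptokurtic — heavier-than-normal tails; the other is platykurtic.)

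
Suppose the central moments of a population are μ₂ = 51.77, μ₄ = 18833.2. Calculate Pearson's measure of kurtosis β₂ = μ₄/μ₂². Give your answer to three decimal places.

μ₂² = 51.77² = 2680.13290
μ₄/μ₂² = 18833.2 / 2680.13290 = 7.02696
β₂ ≈ 7.027

7.027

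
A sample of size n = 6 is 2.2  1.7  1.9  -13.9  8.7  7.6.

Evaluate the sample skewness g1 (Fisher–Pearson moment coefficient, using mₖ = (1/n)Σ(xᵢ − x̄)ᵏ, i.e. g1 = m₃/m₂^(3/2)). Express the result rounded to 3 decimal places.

-1.211

x̄ = (2.2 + 1.7 + 1.9 - 13.9 + 8.7 + 7.6) / 6 = 1.3667
deviations (xᵢ − x̄): 0.8333, 0.3333, 0.5333, -15.2667, 7.3333, 6.2333
Σ(xᵢ − x̄)² = 326.7933 ⇒ m₂ = 326.7933/6 = 54.46556
Σ(xᵢ − x̄)³ = -2920.8884 ⇒ m₃ = -2920.8884/6 = -486.81474
m₂^(3/2) = 54.46556^(1.5) = 401.96006
g1 = m₃ / m₂^(3/2) = -486.81474 / 401.96006 ≈ -1.211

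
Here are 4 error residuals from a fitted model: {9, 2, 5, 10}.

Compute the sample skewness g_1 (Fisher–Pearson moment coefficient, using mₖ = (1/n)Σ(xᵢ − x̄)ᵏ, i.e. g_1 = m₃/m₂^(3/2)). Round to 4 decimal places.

-0.2743

x̄ = (9 + 2 + 5 + 10) / 4 = 6.5000
deviations (xᵢ − x̄): 2.5000, -4.5000, -1.5000, 3.5000
Σ(xᵢ − x̄)² = 41.0000 ⇒ m₂ = 41.0000/4 = 10.25000
Σ(xᵢ − x̄)³ = -36.0000 ⇒ m₃ = -36.0000/4 = -9.00000
m₂^(3/2) = 10.25000^(1.5) = 32.81601
g_1 = m₃ / m₂^(3/2) = -9.00000 / 32.81601 ≈ -0.2743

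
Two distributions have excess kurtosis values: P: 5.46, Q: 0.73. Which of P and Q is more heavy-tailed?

P

Higher excess kurtosis ⇒ heavier tails relative to the normal distribution.
5.46 vs 0.73: the larger is 5.46, so P has heavier tails.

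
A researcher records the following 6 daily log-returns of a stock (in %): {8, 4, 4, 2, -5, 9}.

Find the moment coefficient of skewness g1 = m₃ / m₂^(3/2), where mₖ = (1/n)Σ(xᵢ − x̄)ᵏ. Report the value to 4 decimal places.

x̄ = (8 + 4 + 4 + 2 - 5 + 9) / 6 = 3.6667
deviations (xᵢ − x̄): 4.3333, 0.3333, 0.3333, -1.6667, -8.6667, 5.3333
Σ(xᵢ − x̄)² = 125.3333 ⇒ m₂ = 125.3333/6 = 20.88889
Σ(xᵢ − x̄)³ = -422.4444 ⇒ m₃ = -422.4444/6 = -70.40741
m₂^(3/2) = 20.88889^(1.5) = 95.47134
g1 = m₃ / m₂^(3/2) = -70.40741 / 95.47134 ≈ -0.7375

-0.7375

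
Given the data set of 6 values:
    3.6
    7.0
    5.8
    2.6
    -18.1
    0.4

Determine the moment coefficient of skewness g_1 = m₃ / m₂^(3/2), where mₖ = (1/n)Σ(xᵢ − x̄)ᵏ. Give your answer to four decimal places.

x̄ = (3.6 + 7.0 + 5.8 + 2.6 - 18.1 + 0.4) / 6 = 0.2167
deviations (xᵢ − x̄): 3.3833, 6.7833, 5.5833, 2.3833, -18.3167, 0.1833
Σ(xᵢ − x̄)² = 429.8483 ⇒ m₂ = 429.8483/6 = 71.64139
Σ(xᵢ − x̄)³ = -5606.7954 ⇒ m₃ = -5606.7954/6 = -934.46591
m₂^(3/2) = 71.64139^(1.5) = 606.38157
g_1 = m₃ / m₂^(3/2) = -934.46591 / 606.38157 ≈ -1.5411

-1.5411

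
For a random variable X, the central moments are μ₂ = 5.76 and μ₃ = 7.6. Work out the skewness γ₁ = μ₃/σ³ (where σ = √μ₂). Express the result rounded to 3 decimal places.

0.550

σ = √μ₂ = √5.76 = 2.40000
σ³ = μ₂^(3/2) = 13.82400
γ₁ = μ₃/σ³ = 7.6 / 13.82400 ≈ 0.550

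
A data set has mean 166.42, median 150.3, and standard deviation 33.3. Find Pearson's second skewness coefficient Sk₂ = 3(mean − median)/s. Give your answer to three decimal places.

1.452

Sk₂ = 3(166.42 − 150.3) / 33.3 = 3 × 16.1200 / 33.3
    = 48.3600 / 33.3 ≈ 1.452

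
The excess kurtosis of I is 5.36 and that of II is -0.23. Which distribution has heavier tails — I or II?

I

Higher excess kurtosis ⇒ heavier tails relative to the normal distribution.
5.36 vs -0.23: the larger is 5.36, so I has heavier tails. (I is leptokurtic — heavier-than-normal tails; the other is platykurtic.)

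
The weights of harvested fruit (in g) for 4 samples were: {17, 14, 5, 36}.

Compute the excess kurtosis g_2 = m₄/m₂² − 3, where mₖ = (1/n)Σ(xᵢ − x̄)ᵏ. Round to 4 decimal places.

x̄ = 18.0000
Σ(xᵢ − x̄)² = 510.0000 ⇒ m₂ = 127.50000
Σ(xᵢ − x̄)⁴ = 133794.0000 ⇒ m₄ = 33448.50000
m₂² = 16256.25000
g_2 = m₄/m₂² − 3 = 2.05758 − 3 ≈ -0.9424

-0.9424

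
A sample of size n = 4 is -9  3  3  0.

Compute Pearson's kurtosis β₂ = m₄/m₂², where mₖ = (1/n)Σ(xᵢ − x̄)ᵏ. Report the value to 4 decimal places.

x̄ = -0.7500
Σ(xᵢ − x̄)² = 96.7500 ⇒ m₂ = 24.18750
Σ(xᵢ − x̄)⁴ = 5028.3281 ⇒ m₄ = 1257.08203
m₂² = 585.03516
β₂ = m₄/m₂² = 1257.08203 / 585.03516 ≈ 2.1487

2.1487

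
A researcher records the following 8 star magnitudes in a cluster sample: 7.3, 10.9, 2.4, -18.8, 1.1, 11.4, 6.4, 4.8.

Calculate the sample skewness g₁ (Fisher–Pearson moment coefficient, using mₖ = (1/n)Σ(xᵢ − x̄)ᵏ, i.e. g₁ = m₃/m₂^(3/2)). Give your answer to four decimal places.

x̄ = (7.3 + 10.9 + 2.4 - 18.8 + 1.1 + 11.4 + 6.4 + 4.8) / 8 = 3.1875
deviations (xᵢ − x̄): 4.1125, 7.7125, -0.7875, -21.9875, -2.0875, 8.2125, 3.2125, 1.6125
Σ(xᵢ − x̄)² = 645.1888 ⇒ m₂ = 645.1888/8 = 80.64859
Σ(xᵢ − x̄)³ = -9519.8924 ⇒ m₃ = -9519.8924/8 = -1189.98655
m₂^(3/2) = 80.64859^(1.5) = 724.26116
g₁ = m₃ / m₂^(3/2) = -1189.98655 / 724.26116 ≈ -1.6430

-1.6430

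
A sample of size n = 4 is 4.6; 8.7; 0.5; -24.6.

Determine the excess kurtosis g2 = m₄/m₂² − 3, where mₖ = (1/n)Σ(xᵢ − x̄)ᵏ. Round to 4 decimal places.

x̄ = -2.7000
Σ(xᵢ − x̄)² = 673.1000 ⇒ m₂ = 168.27500
Σ(xᵢ − x̄)⁴ = 249860.0354 ⇒ m₄ = 62465.00885
m₂² = 28316.47563
g2 = m₄/m₂² − 3 = 2.20596 − 3 ≈ -0.7940

-0.7940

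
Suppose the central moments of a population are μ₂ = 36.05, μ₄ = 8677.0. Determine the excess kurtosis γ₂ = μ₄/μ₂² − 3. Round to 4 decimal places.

3.6767

μ₂² = 36.05² = 1299.60250
μ₄/μ₂² = 8677.0 / 1299.60250 = 6.67666
γ₂ = 6.67666 − 3 ≈ 3.6767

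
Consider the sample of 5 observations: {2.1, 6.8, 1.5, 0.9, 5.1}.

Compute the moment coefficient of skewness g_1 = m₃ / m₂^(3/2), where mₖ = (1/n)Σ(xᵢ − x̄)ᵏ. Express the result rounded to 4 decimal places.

0.4891

x̄ = (2.1 + 6.8 + 1.5 + 0.9 + 5.1) / 5 = 3.2800
deviations (xᵢ − x̄): -1.1800, 3.5200, -1.7800, -2.3800, 1.8200
Σ(xᵢ − x̄)² = 25.9280 ⇒ m₂ = 25.9280/5 = 5.18560
Σ(xᵢ − x̄)³ = 28.8787 ⇒ m₃ = 28.8787/5 = 5.77574
m₂^(3/2) = 5.18560^(1.5) = 11.80860
g_1 = m₃ / m₂^(3/2) = 5.77574 / 11.80860 ≈ 0.4891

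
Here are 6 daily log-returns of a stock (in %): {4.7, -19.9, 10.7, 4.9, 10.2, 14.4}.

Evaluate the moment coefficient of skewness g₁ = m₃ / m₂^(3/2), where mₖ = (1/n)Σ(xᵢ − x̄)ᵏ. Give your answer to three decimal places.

x̄ = (4.7 - 19.9 + 10.7 + 4.9 + 10.2 + 14.4) / 6 = 4.1667
deviations (xᵢ − x̄): 0.5333, -24.0667, 6.5333, 0.7333, 6.0333, 10.2333
Σ(xᵢ − x̄)² = 763.8333 ⇒ m₂ = 763.8333/6 = 127.30556
Σ(xᵢ − x̄)³ = -12368.8364 ⇒ m₃ = -12368.8364/6 = -2061.47274
m₂^(3/2) = 127.30556^(1.5) = 1436.38557
g₁ = m₃ / m₂^(3/2) = -2061.47274 / 1436.38557 ≈ -1.435

-1.435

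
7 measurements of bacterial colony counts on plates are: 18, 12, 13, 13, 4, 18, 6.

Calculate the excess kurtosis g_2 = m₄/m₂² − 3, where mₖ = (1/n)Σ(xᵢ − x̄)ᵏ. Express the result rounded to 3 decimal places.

x̄ = 12.0000
Σ(xᵢ − x̄)² = 174.0000 ⇒ m₂ = 24.85714
Σ(xᵢ − x̄)⁴ = 7986.0000 ⇒ m₄ = 1140.85714
m₂² = 617.87755
g_2 = m₄/m₂² − 3 = 1.84641 − 3 ≈ -1.154

-1.154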